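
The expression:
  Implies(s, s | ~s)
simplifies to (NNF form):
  True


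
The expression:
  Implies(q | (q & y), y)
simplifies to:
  y | ~q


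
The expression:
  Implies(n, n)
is always true.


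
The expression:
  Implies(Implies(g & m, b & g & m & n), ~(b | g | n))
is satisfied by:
  {g: True, m: True, b: False, n: False}
  {m: True, g: False, b: False, n: False}
  {g: False, b: False, m: False, n: False}
  {n: True, g: True, m: True, b: False}
  {g: True, m: True, b: True, n: False}


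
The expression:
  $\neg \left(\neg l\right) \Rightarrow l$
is always true.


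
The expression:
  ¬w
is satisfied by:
  {w: False}


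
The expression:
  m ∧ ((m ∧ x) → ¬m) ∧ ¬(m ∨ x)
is never true.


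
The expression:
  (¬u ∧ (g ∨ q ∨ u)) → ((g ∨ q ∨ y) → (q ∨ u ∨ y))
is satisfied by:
  {y: True, q: True, u: True, g: False}
  {y: True, q: True, g: False, u: False}
  {y: True, u: True, g: False, q: False}
  {y: True, g: False, u: False, q: False}
  {q: True, u: True, g: False, y: False}
  {q: True, g: False, u: False, y: False}
  {u: True, q: False, g: False, y: False}
  {q: False, g: False, u: False, y: False}
  {q: True, y: True, g: True, u: True}
  {q: True, y: True, g: True, u: False}
  {y: True, g: True, u: True, q: False}
  {y: True, g: True, q: False, u: False}
  {u: True, g: True, q: True, y: False}
  {g: True, q: True, y: False, u: False}
  {g: True, u: True, y: False, q: False}


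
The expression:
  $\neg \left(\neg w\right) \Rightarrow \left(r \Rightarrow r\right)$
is always true.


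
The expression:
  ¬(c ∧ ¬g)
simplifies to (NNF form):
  g ∨ ¬c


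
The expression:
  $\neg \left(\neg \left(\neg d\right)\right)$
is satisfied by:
  {d: False}


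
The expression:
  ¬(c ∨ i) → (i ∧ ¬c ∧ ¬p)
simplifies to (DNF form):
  c ∨ i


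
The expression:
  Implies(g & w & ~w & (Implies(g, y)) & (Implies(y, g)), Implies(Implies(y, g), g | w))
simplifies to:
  True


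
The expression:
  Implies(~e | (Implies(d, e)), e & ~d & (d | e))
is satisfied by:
  {e: True, d: False}


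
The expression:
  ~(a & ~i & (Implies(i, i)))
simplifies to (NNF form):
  i | ~a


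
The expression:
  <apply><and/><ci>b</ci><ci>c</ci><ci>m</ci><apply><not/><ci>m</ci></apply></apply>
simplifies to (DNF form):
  <false/>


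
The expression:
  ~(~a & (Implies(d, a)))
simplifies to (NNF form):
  a | d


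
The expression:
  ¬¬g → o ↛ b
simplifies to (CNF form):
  (o ∨ ¬g) ∧ (¬b ∨ ¬g)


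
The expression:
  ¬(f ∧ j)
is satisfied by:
  {j: False, f: False}
  {f: True, j: False}
  {j: True, f: False}


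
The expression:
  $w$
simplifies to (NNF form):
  $w$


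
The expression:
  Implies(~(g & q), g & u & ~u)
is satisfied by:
  {g: True, q: True}


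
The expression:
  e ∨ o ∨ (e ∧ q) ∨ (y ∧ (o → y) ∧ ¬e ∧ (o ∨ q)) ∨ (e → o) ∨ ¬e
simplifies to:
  True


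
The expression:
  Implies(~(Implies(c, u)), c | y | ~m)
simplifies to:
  True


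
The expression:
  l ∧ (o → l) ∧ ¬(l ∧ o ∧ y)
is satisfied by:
  {l: True, o: False, y: False}
  {y: True, l: True, o: False}
  {o: True, l: True, y: False}


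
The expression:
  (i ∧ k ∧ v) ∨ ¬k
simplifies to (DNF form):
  (i ∧ v) ∨ ¬k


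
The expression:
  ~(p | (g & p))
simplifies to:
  ~p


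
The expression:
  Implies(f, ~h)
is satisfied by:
  {h: False, f: False}
  {f: True, h: False}
  {h: True, f: False}


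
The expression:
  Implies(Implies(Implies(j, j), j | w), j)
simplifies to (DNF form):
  j | ~w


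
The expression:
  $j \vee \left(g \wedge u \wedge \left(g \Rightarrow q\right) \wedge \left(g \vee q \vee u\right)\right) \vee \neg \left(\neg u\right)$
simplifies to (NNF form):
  $j \vee u$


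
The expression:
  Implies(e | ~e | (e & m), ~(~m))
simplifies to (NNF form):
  m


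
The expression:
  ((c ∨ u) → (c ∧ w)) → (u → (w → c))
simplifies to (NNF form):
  True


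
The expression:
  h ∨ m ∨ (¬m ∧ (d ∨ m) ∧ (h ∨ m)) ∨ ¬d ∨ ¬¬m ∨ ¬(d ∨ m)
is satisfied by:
  {m: True, h: True, d: False}
  {m: True, h: False, d: False}
  {h: True, m: False, d: False}
  {m: False, h: False, d: False}
  {d: True, m: True, h: True}
  {d: True, m: True, h: False}
  {d: True, h: True, m: False}


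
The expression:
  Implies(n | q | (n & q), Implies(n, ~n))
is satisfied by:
  {n: False}


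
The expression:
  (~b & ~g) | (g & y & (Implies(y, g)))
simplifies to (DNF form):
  (g & y) | (~b & ~g)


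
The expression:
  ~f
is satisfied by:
  {f: False}


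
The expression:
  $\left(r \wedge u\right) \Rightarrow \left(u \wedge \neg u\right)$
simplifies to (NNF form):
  $\neg r \vee \neg u$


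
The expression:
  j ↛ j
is never true.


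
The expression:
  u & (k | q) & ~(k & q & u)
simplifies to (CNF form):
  u & (k | q) & (~k | ~q)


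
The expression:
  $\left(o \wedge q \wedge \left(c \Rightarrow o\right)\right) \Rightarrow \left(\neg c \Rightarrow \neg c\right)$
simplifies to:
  $\text{True}$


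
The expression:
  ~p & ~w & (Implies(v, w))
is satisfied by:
  {v: False, p: False, w: False}


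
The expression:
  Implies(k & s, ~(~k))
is always true.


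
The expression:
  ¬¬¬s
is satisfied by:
  {s: False}


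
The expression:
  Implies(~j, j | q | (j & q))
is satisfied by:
  {q: True, j: True}
  {q: True, j: False}
  {j: True, q: False}


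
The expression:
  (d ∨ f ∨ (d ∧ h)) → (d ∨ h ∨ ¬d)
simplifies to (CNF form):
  True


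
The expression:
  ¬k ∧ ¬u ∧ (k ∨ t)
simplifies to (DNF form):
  t ∧ ¬k ∧ ¬u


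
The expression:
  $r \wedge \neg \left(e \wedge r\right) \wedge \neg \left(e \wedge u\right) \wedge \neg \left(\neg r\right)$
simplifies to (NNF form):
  $r \wedge \neg e$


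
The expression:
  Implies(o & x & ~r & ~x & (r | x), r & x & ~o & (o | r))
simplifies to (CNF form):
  True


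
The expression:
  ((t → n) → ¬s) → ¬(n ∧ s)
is always true.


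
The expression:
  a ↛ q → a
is always true.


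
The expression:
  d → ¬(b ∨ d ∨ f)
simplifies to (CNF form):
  ¬d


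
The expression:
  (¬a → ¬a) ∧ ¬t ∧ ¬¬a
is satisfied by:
  {a: True, t: False}


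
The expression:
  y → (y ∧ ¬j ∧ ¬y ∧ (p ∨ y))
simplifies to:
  ¬y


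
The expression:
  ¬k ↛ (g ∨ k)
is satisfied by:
  {g: False, k: False}


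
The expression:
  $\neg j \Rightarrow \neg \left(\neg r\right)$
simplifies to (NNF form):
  $j \vee r$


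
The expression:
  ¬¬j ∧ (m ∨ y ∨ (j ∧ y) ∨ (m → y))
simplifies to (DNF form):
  j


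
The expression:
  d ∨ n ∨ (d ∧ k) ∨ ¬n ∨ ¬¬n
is always true.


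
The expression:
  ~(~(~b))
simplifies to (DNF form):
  ~b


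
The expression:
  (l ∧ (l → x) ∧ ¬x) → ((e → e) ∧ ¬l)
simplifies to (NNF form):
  True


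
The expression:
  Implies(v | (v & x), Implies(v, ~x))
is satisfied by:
  {v: False, x: False}
  {x: True, v: False}
  {v: True, x: False}


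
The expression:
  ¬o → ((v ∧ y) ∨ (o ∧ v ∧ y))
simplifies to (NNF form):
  o ∨ (v ∧ y)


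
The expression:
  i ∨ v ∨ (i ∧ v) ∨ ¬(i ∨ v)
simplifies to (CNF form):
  True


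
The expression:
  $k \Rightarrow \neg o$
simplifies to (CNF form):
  $\neg k \vee \neg o$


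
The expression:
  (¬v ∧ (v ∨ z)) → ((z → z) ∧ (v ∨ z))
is always true.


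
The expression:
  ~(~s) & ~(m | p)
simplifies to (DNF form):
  s & ~m & ~p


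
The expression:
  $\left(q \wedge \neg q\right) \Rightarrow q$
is always true.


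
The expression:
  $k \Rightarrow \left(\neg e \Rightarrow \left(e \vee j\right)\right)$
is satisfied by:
  {e: True, j: True, k: False}
  {e: True, j: False, k: False}
  {j: True, e: False, k: False}
  {e: False, j: False, k: False}
  {e: True, k: True, j: True}
  {e: True, k: True, j: False}
  {k: True, j: True, e: False}


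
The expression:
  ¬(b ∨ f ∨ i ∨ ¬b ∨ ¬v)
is never true.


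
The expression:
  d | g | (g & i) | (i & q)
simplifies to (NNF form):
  d | g | (i & q)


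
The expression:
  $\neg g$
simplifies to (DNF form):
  $\neg g$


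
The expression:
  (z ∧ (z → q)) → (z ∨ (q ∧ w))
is always true.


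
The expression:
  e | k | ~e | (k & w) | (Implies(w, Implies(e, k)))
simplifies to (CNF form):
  True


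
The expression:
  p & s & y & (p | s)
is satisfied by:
  {p: True, s: True, y: True}


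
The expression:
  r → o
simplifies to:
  o ∨ ¬r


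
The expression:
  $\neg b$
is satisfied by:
  {b: False}


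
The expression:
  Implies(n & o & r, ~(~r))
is always true.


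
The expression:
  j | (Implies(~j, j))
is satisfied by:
  {j: True}


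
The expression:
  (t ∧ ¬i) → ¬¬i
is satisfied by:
  {i: True, t: False}
  {t: False, i: False}
  {t: True, i: True}


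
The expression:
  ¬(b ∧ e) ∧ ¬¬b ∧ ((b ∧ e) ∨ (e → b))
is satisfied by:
  {b: True, e: False}


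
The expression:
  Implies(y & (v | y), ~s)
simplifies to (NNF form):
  ~s | ~y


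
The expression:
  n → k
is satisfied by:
  {k: True, n: False}
  {n: False, k: False}
  {n: True, k: True}


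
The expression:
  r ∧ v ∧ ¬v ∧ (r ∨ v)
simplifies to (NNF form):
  False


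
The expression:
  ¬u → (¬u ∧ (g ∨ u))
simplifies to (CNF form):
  g ∨ u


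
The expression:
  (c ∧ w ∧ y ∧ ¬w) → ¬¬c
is always true.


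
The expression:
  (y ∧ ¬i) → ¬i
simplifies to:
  True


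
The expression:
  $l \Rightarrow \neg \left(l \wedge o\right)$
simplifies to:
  $\neg l \vee \neg o$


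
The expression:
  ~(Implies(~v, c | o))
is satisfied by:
  {v: False, o: False, c: False}


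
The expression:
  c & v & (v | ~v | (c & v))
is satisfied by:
  {c: True, v: True}


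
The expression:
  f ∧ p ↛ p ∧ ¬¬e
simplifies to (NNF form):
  False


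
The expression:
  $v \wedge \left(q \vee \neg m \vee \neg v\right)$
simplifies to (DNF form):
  $\left(q \wedge v\right) \vee \left(v \wedge \neg m\right)$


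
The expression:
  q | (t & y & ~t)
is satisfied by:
  {q: True}


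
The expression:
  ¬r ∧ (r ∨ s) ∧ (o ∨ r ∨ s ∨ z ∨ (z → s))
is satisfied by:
  {s: True, r: False}


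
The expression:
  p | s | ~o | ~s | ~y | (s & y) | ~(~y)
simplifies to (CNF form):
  True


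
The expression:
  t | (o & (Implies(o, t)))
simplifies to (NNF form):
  t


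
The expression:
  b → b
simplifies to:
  True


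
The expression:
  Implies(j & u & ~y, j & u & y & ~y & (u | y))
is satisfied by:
  {y: True, u: False, j: False}
  {u: False, j: False, y: False}
  {j: True, y: True, u: False}
  {j: True, u: False, y: False}
  {y: True, u: True, j: False}
  {u: True, y: False, j: False}
  {j: True, u: True, y: True}


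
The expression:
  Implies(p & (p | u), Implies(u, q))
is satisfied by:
  {q: True, p: False, u: False}
  {p: False, u: False, q: False}
  {q: True, u: True, p: False}
  {u: True, p: False, q: False}
  {q: True, p: True, u: False}
  {p: True, q: False, u: False}
  {q: True, u: True, p: True}


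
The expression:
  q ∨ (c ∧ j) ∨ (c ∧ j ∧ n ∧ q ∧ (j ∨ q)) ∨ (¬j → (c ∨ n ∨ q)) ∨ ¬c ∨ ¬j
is always true.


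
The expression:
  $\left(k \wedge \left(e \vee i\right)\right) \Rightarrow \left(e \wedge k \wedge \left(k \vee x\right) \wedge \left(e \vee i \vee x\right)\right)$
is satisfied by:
  {e: True, k: False, i: False}
  {k: False, i: False, e: False}
  {i: True, e: True, k: False}
  {i: True, k: False, e: False}
  {e: True, k: True, i: False}
  {k: True, e: False, i: False}
  {i: True, k: True, e: True}


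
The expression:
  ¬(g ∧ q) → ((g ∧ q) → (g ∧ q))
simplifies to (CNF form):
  True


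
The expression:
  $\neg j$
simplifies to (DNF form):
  $\neg j$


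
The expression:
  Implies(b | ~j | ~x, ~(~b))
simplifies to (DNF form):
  b | (j & x)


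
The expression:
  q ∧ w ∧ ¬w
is never true.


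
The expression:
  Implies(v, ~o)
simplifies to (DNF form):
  ~o | ~v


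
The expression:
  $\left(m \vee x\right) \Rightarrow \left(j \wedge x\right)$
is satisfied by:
  {j: True, m: False, x: False}
  {j: False, m: False, x: False}
  {x: True, j: True, m: False}
  {x: True, m: True, j: True}


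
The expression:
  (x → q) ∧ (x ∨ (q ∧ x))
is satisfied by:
  {x: True, q: True}


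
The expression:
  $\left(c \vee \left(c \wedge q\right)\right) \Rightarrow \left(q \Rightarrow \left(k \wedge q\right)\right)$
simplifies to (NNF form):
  $k \vee \neg c \vee \neg q$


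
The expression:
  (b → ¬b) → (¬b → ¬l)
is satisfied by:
  {b: True, l: False}
  {l: False, b: False}
  {l: True, b: True}


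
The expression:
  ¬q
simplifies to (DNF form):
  ¬q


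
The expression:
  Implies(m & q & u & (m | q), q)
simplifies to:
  True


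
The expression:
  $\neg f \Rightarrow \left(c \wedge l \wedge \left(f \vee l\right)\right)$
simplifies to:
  $f \vee \left(c \wedge l\right)$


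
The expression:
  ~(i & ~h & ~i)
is always true.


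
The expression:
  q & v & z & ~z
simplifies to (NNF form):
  False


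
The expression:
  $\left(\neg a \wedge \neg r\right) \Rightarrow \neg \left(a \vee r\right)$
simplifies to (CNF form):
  $\text{True}$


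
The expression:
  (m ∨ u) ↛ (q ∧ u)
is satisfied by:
  {m: True, q: False, u: False}
  {u: True, m: True, q: False}
  {u: True, m: False, q: False}
  {q: True, m: True, u: False}


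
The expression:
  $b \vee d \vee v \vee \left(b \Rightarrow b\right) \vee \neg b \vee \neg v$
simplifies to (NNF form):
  $\text{True}$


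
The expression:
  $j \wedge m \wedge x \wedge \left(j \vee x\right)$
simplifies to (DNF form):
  $j \wedge m \wedge x$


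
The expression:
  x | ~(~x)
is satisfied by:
  {x: True}


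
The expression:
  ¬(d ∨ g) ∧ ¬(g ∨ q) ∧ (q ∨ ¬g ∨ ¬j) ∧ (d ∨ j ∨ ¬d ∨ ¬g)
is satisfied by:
  {q: False, d: False, g: False}


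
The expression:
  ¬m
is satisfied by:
  {m: False}


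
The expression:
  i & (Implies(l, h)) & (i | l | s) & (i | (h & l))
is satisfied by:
  {i: True, h: True, l: False}
  {i: True, l: False, h: False}
  {i: True, h: True, l: True}


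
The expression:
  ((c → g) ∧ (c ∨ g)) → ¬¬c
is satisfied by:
  {c: True, g: False}
  {g: False, c: False}
  {g: True, c: True}


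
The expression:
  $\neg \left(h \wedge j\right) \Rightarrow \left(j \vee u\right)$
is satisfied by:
  {u: True, j: True}
  {u: True, j: False}
  {j: True, u: False}


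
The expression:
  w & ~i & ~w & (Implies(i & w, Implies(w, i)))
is never true.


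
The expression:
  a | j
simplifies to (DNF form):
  a | j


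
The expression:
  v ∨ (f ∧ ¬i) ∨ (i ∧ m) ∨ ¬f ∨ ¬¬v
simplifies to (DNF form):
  m ∨ v ∨ ¬f ∨ ¬i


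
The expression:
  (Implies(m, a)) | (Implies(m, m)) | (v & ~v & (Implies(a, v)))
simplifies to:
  True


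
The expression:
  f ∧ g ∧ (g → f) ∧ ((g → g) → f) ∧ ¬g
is never true.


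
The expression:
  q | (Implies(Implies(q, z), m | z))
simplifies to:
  m | q | z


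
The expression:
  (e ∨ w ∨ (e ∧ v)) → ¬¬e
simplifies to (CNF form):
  e ∨ ¬w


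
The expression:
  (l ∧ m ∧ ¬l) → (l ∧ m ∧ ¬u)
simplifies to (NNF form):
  True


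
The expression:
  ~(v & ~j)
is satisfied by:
  {j: True, v: False}
  {v: False, j: False}
  {v: True, j: True}


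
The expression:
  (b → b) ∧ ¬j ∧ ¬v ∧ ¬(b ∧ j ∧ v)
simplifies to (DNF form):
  ¬j ∧ ¬v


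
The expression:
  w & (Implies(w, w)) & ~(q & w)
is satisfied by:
  {w: True, q: False}


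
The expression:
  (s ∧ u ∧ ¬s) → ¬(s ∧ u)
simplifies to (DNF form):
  True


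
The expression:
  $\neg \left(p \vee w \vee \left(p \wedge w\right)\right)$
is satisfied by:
  {p: False, w: False}


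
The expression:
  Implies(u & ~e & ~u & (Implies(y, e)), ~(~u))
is always true.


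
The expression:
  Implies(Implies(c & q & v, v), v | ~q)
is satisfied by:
  {v: True, q: False}
  {q: False, v: False}
  {q: True, v: True}


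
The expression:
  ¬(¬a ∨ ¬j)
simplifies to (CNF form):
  a ∧ j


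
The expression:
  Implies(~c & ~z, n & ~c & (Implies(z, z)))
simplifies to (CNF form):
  c | n | z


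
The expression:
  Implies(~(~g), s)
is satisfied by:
  {s: True, g: False}
  {g: False, s: False}
  {g: True, s: True}


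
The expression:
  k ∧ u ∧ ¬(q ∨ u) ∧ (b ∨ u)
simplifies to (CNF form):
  False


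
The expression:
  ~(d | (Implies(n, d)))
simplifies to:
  n & ~d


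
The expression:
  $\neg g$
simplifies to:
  $\neg g$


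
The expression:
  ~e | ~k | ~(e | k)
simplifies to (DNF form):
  ~e | ~k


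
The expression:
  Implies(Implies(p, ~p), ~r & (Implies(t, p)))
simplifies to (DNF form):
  p | (~r & ~t)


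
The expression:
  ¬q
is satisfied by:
  {q: False}


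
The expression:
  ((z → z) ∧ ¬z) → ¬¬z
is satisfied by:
  {z: True}


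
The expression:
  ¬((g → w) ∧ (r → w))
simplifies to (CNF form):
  ¬w ∧ (g ∨ r)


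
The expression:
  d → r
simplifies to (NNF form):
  r ∨ ¬d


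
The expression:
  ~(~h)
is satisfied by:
  {h: True}


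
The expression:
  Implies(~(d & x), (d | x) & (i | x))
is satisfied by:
  {i: True, x: True, d: True}
  {i: True, x: True, d: False}
  {x: True, d: True, i: False}
  {x: True, d: False, i: False}
  {i: True, d: True, x: False}


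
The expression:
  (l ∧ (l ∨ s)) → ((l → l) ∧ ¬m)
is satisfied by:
  {l: False, m: False}
  {m: True, l: False}
  {l: True, m: False}


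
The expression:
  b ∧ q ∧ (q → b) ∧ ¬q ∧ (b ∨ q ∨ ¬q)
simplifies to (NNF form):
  False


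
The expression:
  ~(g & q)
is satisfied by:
  {g: False, q: False}
  {q: True, g: False}
  {g: True, q: False}


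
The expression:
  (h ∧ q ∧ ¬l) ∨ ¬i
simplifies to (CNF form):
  (h ∨ ¬i) ∧ (q ∨ ¬i) ∧ (¬i ∨ ¬l)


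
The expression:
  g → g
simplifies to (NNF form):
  True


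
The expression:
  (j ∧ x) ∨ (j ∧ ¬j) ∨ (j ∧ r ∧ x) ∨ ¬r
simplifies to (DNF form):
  (j ∧ x) ∨ ¬r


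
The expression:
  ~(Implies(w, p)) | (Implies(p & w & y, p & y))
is always true.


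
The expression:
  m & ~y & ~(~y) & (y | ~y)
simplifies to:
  False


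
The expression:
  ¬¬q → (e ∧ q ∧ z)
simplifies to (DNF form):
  (e ∧ z) ∨ ¬q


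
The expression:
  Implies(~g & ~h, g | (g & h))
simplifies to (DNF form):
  g | h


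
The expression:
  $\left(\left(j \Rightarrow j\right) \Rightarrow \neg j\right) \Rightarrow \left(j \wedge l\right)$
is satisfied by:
  {j: True}


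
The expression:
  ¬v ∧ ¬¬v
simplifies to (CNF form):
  False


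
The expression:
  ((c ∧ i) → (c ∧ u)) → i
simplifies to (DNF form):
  i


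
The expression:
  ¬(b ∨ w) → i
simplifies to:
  b ∨ i ∨ w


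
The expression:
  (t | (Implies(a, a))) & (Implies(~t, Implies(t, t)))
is always true.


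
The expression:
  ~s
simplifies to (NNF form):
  ~s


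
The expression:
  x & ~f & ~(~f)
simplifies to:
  False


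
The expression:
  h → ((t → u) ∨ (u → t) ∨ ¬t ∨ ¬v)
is always true.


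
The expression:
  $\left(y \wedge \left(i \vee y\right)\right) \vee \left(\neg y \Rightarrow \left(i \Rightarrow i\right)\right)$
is always true.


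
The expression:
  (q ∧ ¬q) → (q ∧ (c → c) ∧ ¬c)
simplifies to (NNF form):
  True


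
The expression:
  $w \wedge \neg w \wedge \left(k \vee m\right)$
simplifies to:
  $\text{False}$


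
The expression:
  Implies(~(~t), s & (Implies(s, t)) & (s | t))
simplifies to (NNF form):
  s | ~t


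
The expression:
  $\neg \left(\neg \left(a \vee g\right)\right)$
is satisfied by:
  {a: True, g: True}
  {a: True, g: False}
  {g: True, a: False}


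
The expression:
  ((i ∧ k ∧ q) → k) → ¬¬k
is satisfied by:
  {k: True}


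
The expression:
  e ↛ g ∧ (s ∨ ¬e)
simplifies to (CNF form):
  e ∧ s ∧ ¬g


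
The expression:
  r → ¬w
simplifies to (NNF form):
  ¬r ∨ ¬w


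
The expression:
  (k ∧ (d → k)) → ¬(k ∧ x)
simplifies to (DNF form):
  ¬k ∨ ¬x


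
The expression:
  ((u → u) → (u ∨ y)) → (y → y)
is always true.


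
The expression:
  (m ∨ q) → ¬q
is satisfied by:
  {q: False}


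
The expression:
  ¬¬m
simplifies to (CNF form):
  m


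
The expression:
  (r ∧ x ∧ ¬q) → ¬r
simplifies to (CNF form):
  q ∨ ¬r ∨ ¬x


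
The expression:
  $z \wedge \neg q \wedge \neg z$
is never true.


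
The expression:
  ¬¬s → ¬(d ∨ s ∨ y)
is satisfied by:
  {s: False}


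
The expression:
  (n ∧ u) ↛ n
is never true.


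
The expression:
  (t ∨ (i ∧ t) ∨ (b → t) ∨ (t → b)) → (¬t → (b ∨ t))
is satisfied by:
  {b: True, t: True}
  {b: True, t: False}
  {t: True, b: False}


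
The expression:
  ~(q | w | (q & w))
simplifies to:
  ~q & ~w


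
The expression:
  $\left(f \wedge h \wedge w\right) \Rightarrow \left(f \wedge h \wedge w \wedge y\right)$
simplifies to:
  $y \vee \neg f \vee \neg h \vee \neg w$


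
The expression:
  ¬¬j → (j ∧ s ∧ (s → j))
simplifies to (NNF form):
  s ∨ ¬j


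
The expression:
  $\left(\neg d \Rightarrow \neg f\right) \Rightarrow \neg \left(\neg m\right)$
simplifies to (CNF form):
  $\left(f \vee m\right) \wedge \left(m \vee \neg d\right)$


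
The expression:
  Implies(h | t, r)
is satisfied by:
  {r: True, h: False, t: False}
  {r: True, t: True, h: False}
  {r: True, h: True, t: False}
  {r: True, t: True, h: True}
  {t: False, h: False, r: False}


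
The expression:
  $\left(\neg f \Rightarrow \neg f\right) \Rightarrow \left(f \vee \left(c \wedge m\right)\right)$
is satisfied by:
  {m: True, f: True, c: True}
  {m: True, f: True, c: False}
  {f: True, c: True, m: False}
  {f: True, c: False, m: False}
  {m: True, c: True, f: False}


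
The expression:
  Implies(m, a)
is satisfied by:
  {a: True, m: False}
  {m: False, a: False}
  {m: True, a: True}


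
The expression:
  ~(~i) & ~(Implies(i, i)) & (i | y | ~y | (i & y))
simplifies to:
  False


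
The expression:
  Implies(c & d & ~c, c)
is always true.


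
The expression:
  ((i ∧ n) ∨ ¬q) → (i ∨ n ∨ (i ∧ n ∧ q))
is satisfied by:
  {i: True, n: True, q: True}
  {i: True, n: True, q: False}
  {i: True, q: True, n: False}
  {i: True, q: False, n: False}
  {n: True, q: True, i: False}
  {n: True, q: False, i: False}
  {q: True, n: False, i: False}


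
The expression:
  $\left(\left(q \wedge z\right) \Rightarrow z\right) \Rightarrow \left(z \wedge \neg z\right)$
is never true.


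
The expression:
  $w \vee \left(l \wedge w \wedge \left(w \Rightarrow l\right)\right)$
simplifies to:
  $w$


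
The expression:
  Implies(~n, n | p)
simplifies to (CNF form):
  n | p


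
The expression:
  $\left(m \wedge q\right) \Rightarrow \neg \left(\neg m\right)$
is always true.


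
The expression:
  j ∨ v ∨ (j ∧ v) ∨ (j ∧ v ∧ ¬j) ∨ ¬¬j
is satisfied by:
  {v: True, j: True}
  {v: True, j: False}
  {j: True, v: False}


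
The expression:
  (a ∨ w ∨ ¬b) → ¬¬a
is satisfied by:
  {a: True, b: True, w: False}
  {a: True, w: False, b: False}
  {a: True, b: True, w: True}
  {a: True, w: True, b: False}
  {b: True, w: False, a: False}


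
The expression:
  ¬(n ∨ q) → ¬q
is always true.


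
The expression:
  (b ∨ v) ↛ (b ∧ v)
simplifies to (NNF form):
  (b ∧ ¬v) ∨ (v ∧ ¬b)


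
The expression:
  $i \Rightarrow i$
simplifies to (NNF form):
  $\text{True}$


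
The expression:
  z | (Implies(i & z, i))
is always true.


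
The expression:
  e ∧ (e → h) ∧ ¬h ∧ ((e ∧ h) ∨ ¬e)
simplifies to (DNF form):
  False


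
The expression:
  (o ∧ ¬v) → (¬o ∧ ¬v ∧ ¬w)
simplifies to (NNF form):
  v ∨ ¬o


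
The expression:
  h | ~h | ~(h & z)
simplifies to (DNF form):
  True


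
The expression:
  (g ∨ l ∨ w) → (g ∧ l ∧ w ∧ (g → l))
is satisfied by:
  {l: False, g: False, w: False}
  {g: True, w: True, l: True}


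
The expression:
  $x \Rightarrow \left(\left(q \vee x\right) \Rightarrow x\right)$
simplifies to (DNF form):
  $\text{True}$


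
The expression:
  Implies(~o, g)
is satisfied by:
  {o: True, g: True}
  {o: True, g: False}
  {g: True, o: False}


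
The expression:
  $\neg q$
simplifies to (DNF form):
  $\neg q$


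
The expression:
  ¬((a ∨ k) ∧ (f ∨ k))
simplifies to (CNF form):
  ¬k ∧ (¬a ∨ ¬f)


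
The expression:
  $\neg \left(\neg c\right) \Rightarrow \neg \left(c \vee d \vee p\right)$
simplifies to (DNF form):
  $\neg c$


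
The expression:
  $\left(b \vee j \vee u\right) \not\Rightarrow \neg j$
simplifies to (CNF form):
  $j$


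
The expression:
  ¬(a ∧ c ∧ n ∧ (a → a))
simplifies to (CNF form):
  ¬a ∨ ¬c ∨ ¬n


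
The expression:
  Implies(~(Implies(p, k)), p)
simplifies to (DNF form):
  True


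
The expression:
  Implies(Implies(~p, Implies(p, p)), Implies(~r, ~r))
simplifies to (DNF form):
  True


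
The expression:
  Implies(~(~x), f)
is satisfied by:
  {f: True, x: False}
  {x: False, f: False}
  {x: True, f: True}


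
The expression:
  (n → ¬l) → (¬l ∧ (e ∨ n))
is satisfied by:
  {n: True, e: True, l: False}
  {n: True, e: False, l: False}
  {n: True, l: True, e: True}
  {n: True, l: True, e: False}
  {e: True, l: False, n: False}


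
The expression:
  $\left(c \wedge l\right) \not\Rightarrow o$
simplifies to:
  $c \wedge l \wedge \neg o$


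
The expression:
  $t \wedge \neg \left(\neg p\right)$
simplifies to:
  $p \wedge t$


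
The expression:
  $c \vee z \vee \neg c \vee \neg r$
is always true.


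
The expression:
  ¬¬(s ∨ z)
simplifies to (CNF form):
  s ∨ z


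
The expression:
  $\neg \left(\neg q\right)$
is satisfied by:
  {q: True}


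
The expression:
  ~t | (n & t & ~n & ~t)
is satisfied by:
  {t: False}


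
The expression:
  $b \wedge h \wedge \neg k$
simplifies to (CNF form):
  $b \wedge h \wedge \neg k$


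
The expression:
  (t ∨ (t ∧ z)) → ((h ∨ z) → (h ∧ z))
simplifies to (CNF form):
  (h ∨ ¬h ∨ ¬t) ∧ (h ∨ ¬t ∨ ¬z) ∧ (z ∨ ¬h ∨ ¬t) ∧ (z ∨ ¬t ∨ ¬z)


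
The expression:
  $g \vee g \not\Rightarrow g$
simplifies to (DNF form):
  $g$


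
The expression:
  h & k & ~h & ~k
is never true.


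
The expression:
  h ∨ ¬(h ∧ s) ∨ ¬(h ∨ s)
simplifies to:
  True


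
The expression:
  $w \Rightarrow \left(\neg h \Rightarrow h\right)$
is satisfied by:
  {h: True, w: False}
  {w: False, h: False}
  {w: True, h: True}


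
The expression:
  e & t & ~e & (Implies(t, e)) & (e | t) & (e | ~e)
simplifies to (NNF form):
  False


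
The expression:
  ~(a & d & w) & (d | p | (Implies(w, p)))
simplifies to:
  ~w | (d & ~a) | (p & ~d)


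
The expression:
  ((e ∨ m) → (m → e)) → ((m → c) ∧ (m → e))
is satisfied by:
  {c: True, m: False, e: False}
  {m: False, e: False, c: False}
  {e: True, c: True, m: False}
  {e: True, m: False, c: False}
  {c: True, m: True, e: False}
  {m: True, c: False, e: False}
  {e: True, m: True, c: True}


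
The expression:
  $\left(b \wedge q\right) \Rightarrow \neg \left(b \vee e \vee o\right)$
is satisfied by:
  {q: False, b: False}
  {b: True, q: False}
  {q: True, b: False}


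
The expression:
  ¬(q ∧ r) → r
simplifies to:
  r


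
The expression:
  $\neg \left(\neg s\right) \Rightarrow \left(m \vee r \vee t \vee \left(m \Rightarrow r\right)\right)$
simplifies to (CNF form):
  $\text{True}$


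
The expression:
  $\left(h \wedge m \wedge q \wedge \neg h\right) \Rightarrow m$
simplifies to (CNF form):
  $\text{True}$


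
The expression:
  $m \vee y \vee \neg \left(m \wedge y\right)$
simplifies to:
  $\text{True}$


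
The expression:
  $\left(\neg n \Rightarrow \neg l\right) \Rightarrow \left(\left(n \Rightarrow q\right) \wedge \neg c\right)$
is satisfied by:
  {l: True, q: True, c: False, n: False}
  {l: True, q: False, c: False, n: False}
  {q: True, l: False, c: False, n: False}
  {l: False, q: False, c: False, n: False}
  {n: True, l: True, q: True, c: False}
  {n: True, q: True, l: False, c: False}
  {l: True, c: True, q: True, n: False}
  {l: True, c: True, q: False, n: False}


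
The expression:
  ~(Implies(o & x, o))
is never true.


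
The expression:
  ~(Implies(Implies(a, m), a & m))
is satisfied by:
  {a: False}


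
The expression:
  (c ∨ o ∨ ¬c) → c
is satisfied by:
  {c: True}


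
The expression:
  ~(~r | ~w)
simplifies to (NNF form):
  r & w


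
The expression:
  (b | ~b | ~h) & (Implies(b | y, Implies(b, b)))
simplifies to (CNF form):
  True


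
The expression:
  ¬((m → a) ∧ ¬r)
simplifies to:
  r ∨ (m ∧ ¬a)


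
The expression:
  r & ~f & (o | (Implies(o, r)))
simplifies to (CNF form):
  r & ~f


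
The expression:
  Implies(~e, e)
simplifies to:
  e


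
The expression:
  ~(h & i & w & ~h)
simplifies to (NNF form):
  True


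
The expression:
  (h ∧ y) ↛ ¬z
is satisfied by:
  {h: True, z: True, y: True}


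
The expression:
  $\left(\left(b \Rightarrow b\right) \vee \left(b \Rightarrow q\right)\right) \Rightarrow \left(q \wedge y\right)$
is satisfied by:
  {y: True, q: True}


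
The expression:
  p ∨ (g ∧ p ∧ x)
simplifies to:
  p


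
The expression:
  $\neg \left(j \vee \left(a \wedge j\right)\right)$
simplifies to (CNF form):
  $\neg j$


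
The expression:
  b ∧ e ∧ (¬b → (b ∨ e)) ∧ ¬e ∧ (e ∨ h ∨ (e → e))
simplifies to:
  False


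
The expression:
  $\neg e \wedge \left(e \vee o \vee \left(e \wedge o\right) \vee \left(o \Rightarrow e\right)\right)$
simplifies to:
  $\neg e$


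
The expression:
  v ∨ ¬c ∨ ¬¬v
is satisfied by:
  {v: True, c: False}
  {c: False, v: False}
  {c: True, v: True}


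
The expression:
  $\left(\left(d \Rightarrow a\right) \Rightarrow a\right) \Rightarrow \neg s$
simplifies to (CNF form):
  $\left(\neg a \vee \neg s\right) \wedge \left(\neg d \vee \neg s\right)$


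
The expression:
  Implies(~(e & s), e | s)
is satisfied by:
  {e: True, s: True}
  {e: True, s: False}
  {s: True, e: False}


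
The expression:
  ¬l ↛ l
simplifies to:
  True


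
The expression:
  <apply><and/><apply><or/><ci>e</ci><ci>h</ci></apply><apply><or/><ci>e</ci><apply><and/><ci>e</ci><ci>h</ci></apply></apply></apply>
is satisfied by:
  {e: True}


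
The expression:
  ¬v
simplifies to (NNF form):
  ¬v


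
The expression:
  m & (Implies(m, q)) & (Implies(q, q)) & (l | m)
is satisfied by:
  {m: True, q: True}


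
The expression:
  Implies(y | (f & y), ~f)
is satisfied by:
  {y: False, f: False}
  {f: True, y: False}
  {y: True, f: False}


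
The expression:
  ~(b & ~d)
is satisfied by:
  {d: True, b: False}
  {b: False, d: False}
  {b: True, d: True}


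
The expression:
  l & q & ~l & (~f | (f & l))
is never true.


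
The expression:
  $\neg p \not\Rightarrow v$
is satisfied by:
  {v: False, p: False}


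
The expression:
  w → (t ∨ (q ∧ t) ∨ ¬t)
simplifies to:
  True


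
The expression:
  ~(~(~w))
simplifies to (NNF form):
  ~w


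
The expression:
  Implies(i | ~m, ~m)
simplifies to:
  ~i | ~m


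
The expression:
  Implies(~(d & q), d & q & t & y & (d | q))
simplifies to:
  d & q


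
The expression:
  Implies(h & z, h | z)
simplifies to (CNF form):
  True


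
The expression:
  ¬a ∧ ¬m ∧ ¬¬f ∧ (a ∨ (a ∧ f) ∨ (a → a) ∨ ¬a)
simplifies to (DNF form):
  f ∧ ¬a ∧ ¬m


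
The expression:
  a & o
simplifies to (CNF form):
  a & o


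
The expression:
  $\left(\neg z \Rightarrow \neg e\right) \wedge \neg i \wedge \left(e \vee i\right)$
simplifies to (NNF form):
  $e \wedge z \wedge \neg i$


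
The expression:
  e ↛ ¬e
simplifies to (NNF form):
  e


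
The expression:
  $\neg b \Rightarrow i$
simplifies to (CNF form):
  $b \vee i$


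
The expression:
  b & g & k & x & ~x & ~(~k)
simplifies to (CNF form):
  False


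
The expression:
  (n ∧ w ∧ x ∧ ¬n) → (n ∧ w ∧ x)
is always true.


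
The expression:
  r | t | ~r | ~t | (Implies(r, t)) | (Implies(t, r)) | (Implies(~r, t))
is always true.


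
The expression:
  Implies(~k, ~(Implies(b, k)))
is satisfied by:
  {b: True, k: True}
  {b: True, k: False}
  {k: True, b: False}


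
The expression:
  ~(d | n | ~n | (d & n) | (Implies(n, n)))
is never true.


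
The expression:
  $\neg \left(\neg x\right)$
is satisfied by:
  {x: True}


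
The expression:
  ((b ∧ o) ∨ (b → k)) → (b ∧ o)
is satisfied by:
  {o: True, b: True, k: False}
  {b: True, k: False, o: False}
  {o: True, k: True, b: True}


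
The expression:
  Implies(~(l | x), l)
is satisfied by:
  {x: True, l: True}
  {x: True, l: False}
  {l: True, x: False}


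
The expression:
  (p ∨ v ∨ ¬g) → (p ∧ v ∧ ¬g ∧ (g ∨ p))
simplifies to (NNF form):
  (g ∨ p) ∧ (v ∨ ¬p) ∧ (¬g ∨ ¬v)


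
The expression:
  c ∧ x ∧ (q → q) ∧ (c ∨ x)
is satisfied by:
  {c: True, x: True}


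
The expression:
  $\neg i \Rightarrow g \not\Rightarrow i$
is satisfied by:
  {i: True, g: True}
  {i: True, g: False}
  {g: True, i: False}


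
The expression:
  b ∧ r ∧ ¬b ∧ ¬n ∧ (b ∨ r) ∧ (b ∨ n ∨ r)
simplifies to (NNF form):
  False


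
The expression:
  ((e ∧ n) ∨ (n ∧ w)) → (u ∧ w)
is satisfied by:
  {u: True, e: False, n: False, w: False}
  {u: False, e: False, n: False, w: False}
  {w: True, u: True, e: False, n: False}
  {w: True, u: False, e: False, n: False}
  {e: True, u: True, w: False, n: False}
  {e: True, u: False, w: False, n: False}
  {e: True, w: True, u: True, n: False}
  {e: True, w: True, u: False, n: False}
  {n: True, u: True, e: False, w: False}
  {n: True, u: False, e: False, w: False}
  {n: True, w: True, u: True, e: False}
  {n: True, w: True, e: True, u: True}


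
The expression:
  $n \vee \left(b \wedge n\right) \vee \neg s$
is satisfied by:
  {n: True, s: False}
  {s: False, n: False}
  {s: True, n: True}


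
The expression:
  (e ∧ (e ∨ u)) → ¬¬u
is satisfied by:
  {u: True, e: False}
  {e: False, u: False}
  {e: True, u: True}


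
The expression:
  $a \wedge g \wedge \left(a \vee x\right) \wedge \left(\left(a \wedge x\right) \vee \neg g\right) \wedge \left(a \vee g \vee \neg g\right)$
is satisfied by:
  {a: True, x: True, g: True}


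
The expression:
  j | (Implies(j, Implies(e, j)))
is always true.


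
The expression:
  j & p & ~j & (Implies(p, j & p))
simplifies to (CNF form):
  False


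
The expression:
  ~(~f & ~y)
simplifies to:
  f | y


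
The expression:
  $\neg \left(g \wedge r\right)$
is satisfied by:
  {g: False, r: False}
  {r: True, g: False}
  {g: True, r: False}


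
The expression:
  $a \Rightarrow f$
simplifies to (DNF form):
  $f \vee \neg a$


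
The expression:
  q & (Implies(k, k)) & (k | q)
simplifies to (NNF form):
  q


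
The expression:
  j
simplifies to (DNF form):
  j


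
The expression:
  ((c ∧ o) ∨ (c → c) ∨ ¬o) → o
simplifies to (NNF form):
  o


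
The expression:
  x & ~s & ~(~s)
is never true.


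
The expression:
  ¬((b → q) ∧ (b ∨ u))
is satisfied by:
  {q: False, u: False, b: False}
  {b: True, q: False, u: False}
  {b: True, u: True, q: False}
  {q: True, u: False, b: False}


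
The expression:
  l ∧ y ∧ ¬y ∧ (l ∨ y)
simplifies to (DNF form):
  False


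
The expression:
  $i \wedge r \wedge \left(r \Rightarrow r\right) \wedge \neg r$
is never true.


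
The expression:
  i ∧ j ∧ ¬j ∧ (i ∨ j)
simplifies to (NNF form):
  False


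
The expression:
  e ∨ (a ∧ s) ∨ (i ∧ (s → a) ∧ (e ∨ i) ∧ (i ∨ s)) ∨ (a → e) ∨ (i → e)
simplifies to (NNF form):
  True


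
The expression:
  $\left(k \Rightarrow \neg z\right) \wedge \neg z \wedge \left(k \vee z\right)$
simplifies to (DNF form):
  $k \wedge \neg z$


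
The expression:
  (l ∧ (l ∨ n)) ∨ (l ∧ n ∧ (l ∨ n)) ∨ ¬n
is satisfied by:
  {l: True, n: False}
  {n: False, l: False}
  {n: True, l: True}


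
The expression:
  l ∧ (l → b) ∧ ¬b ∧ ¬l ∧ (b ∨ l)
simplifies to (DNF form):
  False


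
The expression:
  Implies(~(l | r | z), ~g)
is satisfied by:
  {r: True, z: True, l: True, g: False}
  {r: True, z: True, g: False, l: False}
  {r: True, l: True, g: False, z: False}
  {r: True, g: False, l: False, z: False}
  {z: True, l: True, g: False, r: False}
  {z: True, g: False, l: False, r: False}
  {l: True, z: False, g: False, r: False}
  {z: False, g: False, l: False, r: False}
  {z: True, r: True, g: True, l: True}
  {z: True, r: True, g: True, l: False}
  {r: True, g: True, l: True, z: False}
  {r: True, g: True, z: False, l: False}
  {l: True, g: True, z: True, r: False}
  {g: True, z: True, r: False, l: False}
  {g: True, l: True, r: False, z: False}


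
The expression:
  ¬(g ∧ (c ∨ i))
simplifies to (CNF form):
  (¬c ∨ ¬g) ∧ (¬g ∨ ¬i)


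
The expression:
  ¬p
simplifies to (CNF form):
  ¬p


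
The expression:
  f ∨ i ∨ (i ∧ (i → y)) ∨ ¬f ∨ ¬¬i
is always true.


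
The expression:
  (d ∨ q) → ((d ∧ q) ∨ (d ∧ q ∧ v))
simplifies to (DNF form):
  (d ∧ q) ∨ (¬d ∧ ¬q)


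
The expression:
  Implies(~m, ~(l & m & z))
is always true.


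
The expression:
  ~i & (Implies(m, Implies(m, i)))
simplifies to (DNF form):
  ~i & ~m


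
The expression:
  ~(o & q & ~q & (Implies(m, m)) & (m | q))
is always true.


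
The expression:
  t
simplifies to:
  t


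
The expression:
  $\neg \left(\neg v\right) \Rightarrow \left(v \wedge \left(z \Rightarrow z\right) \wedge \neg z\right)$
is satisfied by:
  {v: False, z: False}
  {z: True, v: False}
  {v: True, z: False}
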